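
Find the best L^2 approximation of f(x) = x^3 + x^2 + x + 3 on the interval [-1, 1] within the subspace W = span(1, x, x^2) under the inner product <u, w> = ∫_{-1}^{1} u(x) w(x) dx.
g(x) = x^2 + 8*x/5 + 3

The best approximation g ∈ W is the orthogonal projection of f onto W. Writing g = a_0 + a_1 x + a_2 x^2, the coefficients solve the normal equations G · a = b where
  G_{ij} = <φ_i, φ_j> and b_i = <f, φ_i>, with φ_0 = 1, φ_1 = x, φ_2 = x^2.
G =
  [2, 0, 2/3]
  [0, 2/3, 0]
  [2/3, 0, 2/5],
b = (20/3, 16/15, 12/5).
Solving gives a_0 = 3, a_1 = 8/5, a_2 = 1, so
  g(x) = x^2 + 8*x/5 + 3.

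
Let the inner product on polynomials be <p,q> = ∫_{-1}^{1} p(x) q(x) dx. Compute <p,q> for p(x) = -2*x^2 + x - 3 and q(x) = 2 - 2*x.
<p,q> = -16

Expand the product: p(x)·q(x) = 4*x^3 - 6*x^2 + 8*x - 6.
∫_{-1}^{1} of each monomial x^k gives [2/(k+1) if k even, 0 if k odd]. Integrating term-by-term (or equivalently evaluating the antiderivative F(x) = x^4 - 2*x^3 + 4*x^2 - 6*x at the endpoints):
  F(1) − F(−1) = -3 − (13) = -16.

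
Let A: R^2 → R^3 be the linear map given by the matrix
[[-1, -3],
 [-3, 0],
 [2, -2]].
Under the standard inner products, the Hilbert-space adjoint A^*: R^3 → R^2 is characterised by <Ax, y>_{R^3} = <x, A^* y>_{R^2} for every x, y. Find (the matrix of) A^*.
A^* = A^T =
[[-1, -3, 2],
 [-3, 0, -2]]

For real matrices with standard dot products, the defining identity <Ax, y> = <x, A^* y> gives (Ax)^T y = x^T (A^*) y, i.e. x^T A^T y = x^T (A^*) y. Since this holds for all x, y, we must have A^* = A^T. Therefore
A^* =
[[-1, -3, 2],
 [-3, 0, -2]].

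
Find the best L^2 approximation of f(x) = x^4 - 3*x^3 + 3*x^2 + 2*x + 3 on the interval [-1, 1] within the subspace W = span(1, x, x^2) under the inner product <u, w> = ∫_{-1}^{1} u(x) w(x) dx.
g(x) = 27*x^2/7 + x/5 + 102/35

The best approximation g ∈ W is the orthogonal projection of f onto W. Writing g = a_0 + a_1 x + a_2 x^2, the coefficients solve the normal equations G · a = b where
  G_{ij} = <φ_i, φ_j> and b_i = <f, φ_i>, with φ_0 = 1, φ_1 = x, φ_2 = x^2.
G =
  [2, 0, 2/3]
  [0, 2/3, 0]
  [2/3, 0, 2/5],
b = (42/5, 2/15, 122/35).
Solving gives a_0 = 102/35, a_1 = 1/5, a_2 = 27/7, so
  g(x) = 27*x^2/7 + x/5 + 102/35.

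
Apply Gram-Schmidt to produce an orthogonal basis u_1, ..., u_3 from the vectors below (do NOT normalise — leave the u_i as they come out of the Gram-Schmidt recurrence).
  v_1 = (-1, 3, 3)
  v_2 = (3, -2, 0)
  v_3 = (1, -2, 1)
Orthogonal basis:
  u_1 = (-1, 3, 3)
  u_2 = (48/19, -11/19, 27/19)
  u_3 = (-57/83, -171/166, 133/166)

Apply the Gram-Schmidt recurrence
  u_1 = v_1
  u_i = v_i − Σ_{j<i} ((v_i · u_j) / (u_j · u_j)) · u_j.

Step by step this gives:
  u_1 = (-1, 3, 3)
  u_2 = (48/19, -11/19, 27/19)
  u_3 = (-57/83, -171/166, 133/166)

Orthogonality check:
  u_2 · u_1 = 0 (should be 0)
  u_3 · u_1 = 0 (should be 0)
  u_3 · u_2 = 0 (should be 0)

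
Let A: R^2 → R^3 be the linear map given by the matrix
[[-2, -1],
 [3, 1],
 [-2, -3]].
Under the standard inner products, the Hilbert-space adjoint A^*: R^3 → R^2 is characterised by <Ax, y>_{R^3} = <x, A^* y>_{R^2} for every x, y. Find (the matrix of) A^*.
A^* = A^T =
[[-2, 3, -2],
 [-1, 1, -3]]

For real matrices with standard dot products, the defining identity <Ax, y> = <x, A^* y> gives (Ax)^T y = x^T (A^*) y, i.e. x^T A^T y = x^T (A^*) y. Since this holds for all x, y, we must have A^* = A^T. Therefore
A^* =
[[-2, 3, -2],
 [-1, 1, -3]].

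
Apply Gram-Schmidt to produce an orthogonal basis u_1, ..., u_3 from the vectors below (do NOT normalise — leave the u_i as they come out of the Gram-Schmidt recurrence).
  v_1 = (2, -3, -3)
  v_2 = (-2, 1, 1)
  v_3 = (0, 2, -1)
Orthogonal basis:
  u_1 = (2, -3, -3)
  u_2 = (-12/11, -4/11, -4/11)
  u_3 = (0, 3/2, -3/2)

Apply the Gram-Schmidt recurrence
  u_1 = v_1
  u_i = v_i − Σ_{j<i} ((v_i · u_j) / (u_j · u_j)) · u_j.

Step by step this gives:
  u_1 = (2, -3, -3)
  u_2 = (-12/11, -4/11, -4/11)
  u_3 = (0, 3/2, -3/2)

Orthogonality check:
  u_2 · u_1 = 0 (should be 0)
  u_3 · u_1 = 0 (should be 0)
  u_3 · u_2 = 0 (should be 0)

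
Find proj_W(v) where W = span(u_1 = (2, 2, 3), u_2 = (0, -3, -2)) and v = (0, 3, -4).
proj_W(v) = (-180/77, 87/77, -92/77)

Set up U = [u_1 | ... | u_2] ∈ R^(3×2). The projector onto W = col(U) is P = U (U^T U)^(-1) U^T.
Compute U^T U =
  [17, -12]
  [-12, 13],
and U^T v = (-6, -1).
Solve U^T U · c = U^T v for the coefficients: c = (-90/77, -89/77). The projection is proj_W(v) = U c.
Check: (v - proj_W(v)) · u_1 = 0  (should be 0).
Check: (v - proj_W(v)) · u_2 = 0  (should be 0).
Result: proj_W(v) = (-180/77, 87/77, -92/77).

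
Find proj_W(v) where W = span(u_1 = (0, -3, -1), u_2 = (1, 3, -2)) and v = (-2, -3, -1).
proj_W(v) = (-20/91, -291/91, -37/91)

Set up U = [u_1 | ... | u_2] ∈ R^(3×2). The projector onto W = col(U) is P = U (U^T U)^(-1) U^T.
Compute U^T U =
  [10, -7]
  [-7, 14],
and U^T v = (10, -9).
Solve U^T U · c = U^T v for the coefficients: c = (11/13, -20/91). The projection is proj_W(v) = U c.
Check: (v - proj_W(v)) · u_1 = 0  (should be 0).
Check: (v - proj_W(v)) · u_2 = 0  (should be 0).
Result: proj_W(v) = (-20/91, -291/91, -37/91).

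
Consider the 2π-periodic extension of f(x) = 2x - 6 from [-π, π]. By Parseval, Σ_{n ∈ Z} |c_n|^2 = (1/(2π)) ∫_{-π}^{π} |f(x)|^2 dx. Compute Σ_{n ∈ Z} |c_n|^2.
Σ |c_n|^2 = 4π^2/3 + 36

Expand and integrate term by term over [-π, π]:
  ∫ (2x)^2 dx = 4·(2π^3/3); ∫ 2·2·(-6)·x dx = 0 (odd integrand); ∫ (-6)^2 dx = 36·2π.
So (1/(2π)) ∫_{-π}^{π} (2x - 6)^2 dx = 4π^2/3 + 36 = 4π^2/3 + 36.
Parseval ⇒ Σ |c_n|^2 = 4π^2/3 + 36.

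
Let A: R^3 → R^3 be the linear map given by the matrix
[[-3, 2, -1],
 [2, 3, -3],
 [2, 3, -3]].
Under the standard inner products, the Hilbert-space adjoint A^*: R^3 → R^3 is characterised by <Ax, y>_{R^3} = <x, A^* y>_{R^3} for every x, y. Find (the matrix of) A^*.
A^* = A^T =
[[-3, 2, 2],
 [2, 3, 3],
 [-1, -3, -3]]

For real matrices with standard dot products, the defining identity <Ax, y> = <x, A^* y> gives (Ax)^T y = x^T (A^*) y, i.e. x^T A^T y = x^T (A^*) y. Since this holds for all x, y, we must have A^* = A^T. Therefore
A^* =
[[-3, 2, 2],
 [2, 3, 3],
 [-1, -3, -3]].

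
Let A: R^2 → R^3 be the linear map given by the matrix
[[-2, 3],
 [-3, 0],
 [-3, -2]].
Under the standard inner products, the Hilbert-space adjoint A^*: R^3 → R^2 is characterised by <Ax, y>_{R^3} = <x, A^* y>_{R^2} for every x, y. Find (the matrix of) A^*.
A^* = A^T =
[[-2, -3, -3],
 [3, 0, -2]]

For real matrices with standard dot products, the defining identity <Ax, y> = <x, A^* y> gives (Ax)^T y = x^T (A^*) y, i.e. x^T A^T y = x^T (A^*) y. Since this holds for all x, y, we must have A^* = A^T. Therefore
A^* =
[[-2, -3, -3],
 [3, 0, -2]].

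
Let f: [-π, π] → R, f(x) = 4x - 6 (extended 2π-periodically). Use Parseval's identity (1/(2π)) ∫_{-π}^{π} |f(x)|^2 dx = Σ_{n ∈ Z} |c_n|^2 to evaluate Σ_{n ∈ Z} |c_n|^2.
Σ |c_n|^2 = 16π^2/3 + 36

Expand and integrate term by term over [-π, π]:
  ∫ (4x)^2 dx = 16·(2π^3/3); ∫ 2·4·(-6)·x dx = 0 (odd integrand); ∫ (-6)^2 dx = 36·2π.
So (1/(2π)) ∫_{-π}^{π} (4x - 6)^2 dx = 16π^2/3 + 36 = 16π^2/3 + 36.
Parseval ⇒ Σ |c_n|^2 = 16π^2/3 + 36.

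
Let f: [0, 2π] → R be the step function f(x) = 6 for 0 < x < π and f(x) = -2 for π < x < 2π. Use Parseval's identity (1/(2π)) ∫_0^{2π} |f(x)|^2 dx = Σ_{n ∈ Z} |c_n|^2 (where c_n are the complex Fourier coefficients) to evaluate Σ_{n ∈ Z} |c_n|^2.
Σ |c_n|^2 = 20

Parseval equates the L^2 energy of f (normalised by 1/(2π)) with the ℓ^2 sum of its Fourier coefficients: (1/(2π)) ∫_0^{2π} |f|^2 = Σ |c_n|^2.
Compute the left side: (1/(2π)) [∫_0^π 6^2 dx + ∫_π^{2π} (-2)^2 dx] = (1/(2π)) · (36π + 4π) = (36 + 4)/2 = 20.
So Σ_{n ∈ Z} |c_n|^2 = 20.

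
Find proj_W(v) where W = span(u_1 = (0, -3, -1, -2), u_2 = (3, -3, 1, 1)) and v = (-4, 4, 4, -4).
proj_W(v) = (-216/61, 228/61, -68/61, -64/61)

Set up U = [u_1 | ... | u_2] ∈ R^(4×2). The projector onto W = col(U) is P = U (U^T U)^(-1) U^T.
Compute U^T U =
  [14, 6]
  [6, 20],
and U^T v = (-8, -24).
Solve U^T U · c = U^T v for the coefficients: c = (-4/61, -72/61). The projection is proj_W(v) = U c.
Check: (v - proj_W(v)) · u_1 = 0  (should be 0).
Check: (v - proj_W(v)) · u_2 = 0  (should be 0).
Result: proj_W(v) = (-216/61, 228/61, -68/61, -64/61).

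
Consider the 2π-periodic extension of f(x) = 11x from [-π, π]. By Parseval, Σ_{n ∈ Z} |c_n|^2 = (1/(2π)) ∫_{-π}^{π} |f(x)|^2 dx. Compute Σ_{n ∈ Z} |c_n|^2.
Σ |c_n|^2 = 121π^2/3

Expand and integrate term by term over [-π, π]:
  ∫ (11x)^2 dx = 121·(2π^3/3); ∫ 2·11·(0)·x dx = 0 (odd integrand); ∫ 0^2 dx = 0·2π.
So (1/(2π)) ∫_{-π}^{π} (11x)^2 dx = 121π^2/3 + 0 = 121π^2/3.
Parseval ⇒ Σ |c_n|^2 = 121π^2/3.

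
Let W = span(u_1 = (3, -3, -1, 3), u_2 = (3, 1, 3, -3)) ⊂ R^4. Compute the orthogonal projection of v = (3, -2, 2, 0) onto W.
proj_W(v) = (39/11, -13/11, 13/11, 0)

Set up U = [u_1 | ... | u_2] ∈ R^(4×2). The projector onto W = col(U) is P = U (U^T U)^(-1) U^T.
Compute U^T U =
  [28, -6]
  [-6, 28],
and U^T v = (13, 13).
Solve U^T U · c = U^T v for the coefficients: c = (13/22, 13/22). The projection is proj_W(v) = U c.
Check: (v - proj_W(v)) · u_1 = 0  (should be 0).
Check: (v - proj_W(v)) · u_2 = 0  (should be 0).
Result: proj_W(v) = (39/11, -13/11, 13/11, 0).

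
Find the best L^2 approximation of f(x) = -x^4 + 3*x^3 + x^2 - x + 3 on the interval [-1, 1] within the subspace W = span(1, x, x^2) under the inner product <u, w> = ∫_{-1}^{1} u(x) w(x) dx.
g(x) = x^2/7 + 4*x/5 + 108/35

The best approximation g ∈ W is the orthogonal projection of f onto W. Writing g = a_0 + a_1 x + a_2 x^2, the coefficients solve the normal equations G · a = b where
  G_{ij} = <φ_i, φ_j> and b_i = <f, φ_i>, with φ_0 = 1, φ_1 = x, φ_2 = x^2.
G =
  [2, 0, 2/3]
  [0, 2/3, 0]
  [2/3, 0, 2/5],
b = (94/15, 8/15, 74/35).
Solving gives a_0 = 108/35, a_1 = 4/5, a_2 = 1/7, so
  g(x) = x^2/7 + 4*x/5 + 108/35.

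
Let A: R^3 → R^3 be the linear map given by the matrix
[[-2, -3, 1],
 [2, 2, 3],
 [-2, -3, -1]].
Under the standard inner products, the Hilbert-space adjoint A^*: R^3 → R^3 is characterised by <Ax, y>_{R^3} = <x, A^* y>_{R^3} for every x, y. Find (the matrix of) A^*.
A^* = A^T =
[[-2, 2, -2],
 [-3, 2, -3],
 [1, 3, -1]]

For real matrices with standard dot products, the defining identity <Ax, y> = <x, A^* y> gives (Ax)^T y = x^T (A^*) y, i.e. x^T A^T y = x^T (A^*) y. Since this holds for all x, y, we must have A^* = A^T. Therefore
A^* =
[[-2, 2, -2],
 [-3, 2, -3],
 [1, 3, -1]].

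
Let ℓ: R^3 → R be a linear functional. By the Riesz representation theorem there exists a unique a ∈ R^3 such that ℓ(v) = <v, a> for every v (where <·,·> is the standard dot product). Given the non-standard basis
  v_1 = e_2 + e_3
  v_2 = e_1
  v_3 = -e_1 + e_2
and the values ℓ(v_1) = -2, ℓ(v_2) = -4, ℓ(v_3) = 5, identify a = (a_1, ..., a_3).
a = (-4, 1, -3)

Write a = (a_1, ..., a_3) in the standard basis. For each basis vector v_i, ℓ(v_i) = <v_i, a> is a linear equation in the a_j's. Collect the n equations into a matrix system V a = ℓ, where row i of V is v_i (expressed in the standard basis). Since V is invertible (lower-triangular with 1s on the diagonal, up to permutation), solve by back-substitution:
  V =
[[0, 1, 1],
 [1, 0, 0],
 [-1, 1, 0]]
  V a = (-2, -4, 5)
Solving gives a = (-4, 1, -3).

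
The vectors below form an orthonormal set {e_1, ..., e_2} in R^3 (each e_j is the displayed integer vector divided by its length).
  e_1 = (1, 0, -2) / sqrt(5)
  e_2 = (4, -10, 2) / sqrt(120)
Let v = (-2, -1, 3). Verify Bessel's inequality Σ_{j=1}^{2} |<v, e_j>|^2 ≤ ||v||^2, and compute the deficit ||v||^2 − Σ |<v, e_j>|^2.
Σ |<v, e_j>|^2 = 40/3; ||v||^2 = 14; deficit = 2/3

Write each e_j = u_j / sqrt(<u_j, u_j>) where u_j is the displayed integer vector. Then <v, e_j> = <v, u_j> / sqrt(<u_j, u_j>), so |<v, e_j>|^2 = <v, u_j>^2 / <u_j, u_j>.
Coefficients: <v, e_1> = -8/sqrt(5), <v, e_2> = 8/sqrt(120).
Square and sum: Σ |<v, e_j>|^2 = 40/3.
Compute ||v||^2 = v·v = 14.
Deficit = 14 − 40/3 = 2/3 ≥ 0, confirming Bessel's inequality. (The deficit equals ||v − Σ <v,e_j> e_j||^2, the squared distance from v to span{e_j}.)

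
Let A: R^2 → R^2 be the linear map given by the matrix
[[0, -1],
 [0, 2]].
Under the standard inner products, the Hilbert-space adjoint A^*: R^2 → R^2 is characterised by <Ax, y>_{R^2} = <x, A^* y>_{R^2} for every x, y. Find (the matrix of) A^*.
A^* = A^T =
[[0, 0],
 [-1, 2]]

For real matrices with standard dot products, the defining identity <Ax, y> = <x, A^* y> gives (Ax)^T y = x^T (A^*) y, i.e. x^T A^T y = x^T (A^*) y. Since this holds for all x, y, we must have A^* = A^T. Therefore
A^* =
[[0, 0],
 [-1, 2]].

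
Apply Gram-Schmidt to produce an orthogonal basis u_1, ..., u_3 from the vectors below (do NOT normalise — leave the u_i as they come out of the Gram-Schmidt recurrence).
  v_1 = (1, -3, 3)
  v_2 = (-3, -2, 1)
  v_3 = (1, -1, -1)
Orthogonal basis:
  u_1 = (1, -3, 3)
  u_2 = (-63/19, -20/19, 1/19)
  u_3 = (36/115, -24/23, -132/115)

Apply the Gram-Schmidt recurrence
  u_1 = v_1
  u_i = v_i − Σ_{j<i} ((v_i · u_j) / (u_j · u_j)) · u_j.

Step by step this gives:
  u_1 = (1, -3, 3)
  u_2 = (-63/19, -20/19, 1/19)
  u_3 = (36/115, -24/23, -132/115)

Orthogonality check:
  u_2 · u_1 = 0 (should be 0)
  u_3 · u_1 = 0 (should be 0)
  u_3 · u_2 = 0 (should be 0)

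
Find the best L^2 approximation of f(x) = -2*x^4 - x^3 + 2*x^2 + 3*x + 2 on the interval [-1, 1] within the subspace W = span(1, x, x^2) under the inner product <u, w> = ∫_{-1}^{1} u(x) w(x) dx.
g(x) = 2*x^2/7 + 12*x/5 + 76/35

The best approximation g ∈ W is the orthogonal projection of f onto W. Writing g = a_0 + a_1 x + a_2 x^2, the coefficients solve the normal equations G · a = b where
  G_{ij} = <φ_i, φ_j> and b_i = <f, φ_i>, with φ_0 = 1, φ_1 = x, φ_2 = x^2.
G =
  [2, 0, 2/3]
  [0, 2/3, 0]
  [2/3, 0, 2/5],
b = (68/15, 8/5, 164/105).
Solving gives a_0 = 76/35, a_1 = 12/5, a_2 = 2/7, so
  g(x) = 2*x^2/7 + 12*x/5 + 76/35.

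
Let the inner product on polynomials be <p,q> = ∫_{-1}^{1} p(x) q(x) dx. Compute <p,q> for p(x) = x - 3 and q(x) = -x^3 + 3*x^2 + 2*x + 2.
<p,q> = -256/15

Expand the product: p(x)·q(x) = -x^4 + 6*x^3 - 7*x^2 - 4*x - 6.
∫_{-1}^{1} of each monomial x^k gives [2/(k+1) if k even, 0 if k odd]. Integrating term-by-term (or equivalently evaluating the antiderivative F(x) = -x^5/5 + 3*x^4/2 - 7*x^3/3 - 2*x^2 - 6*x at the endpoints):
  F(1) − F(−1) = -271/30 − (241/30) = -256/15.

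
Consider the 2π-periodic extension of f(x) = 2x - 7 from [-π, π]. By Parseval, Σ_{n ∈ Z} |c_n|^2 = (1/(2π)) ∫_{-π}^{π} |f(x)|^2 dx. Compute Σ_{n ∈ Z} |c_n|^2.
Σ |c_n|^2 = 4π^2/3 + 49

Expand and integrate term by term over [-π, π]:
  ∫ (2x)^2 dx = 4·(2π^3/3); ∫ 2·2·(-7)·x dx = 0 (odd integrand); ∫ (-7)^2 dx = 49·2π.
So (1/(2π)) ∫_{-π}^{π} (2x - 7)^2 dx = 4π^2/3 + 49 = 4π^2/3 + 49.
Parseval ⇒ Σ |c_n|^2 = 4π^2/3 + 49.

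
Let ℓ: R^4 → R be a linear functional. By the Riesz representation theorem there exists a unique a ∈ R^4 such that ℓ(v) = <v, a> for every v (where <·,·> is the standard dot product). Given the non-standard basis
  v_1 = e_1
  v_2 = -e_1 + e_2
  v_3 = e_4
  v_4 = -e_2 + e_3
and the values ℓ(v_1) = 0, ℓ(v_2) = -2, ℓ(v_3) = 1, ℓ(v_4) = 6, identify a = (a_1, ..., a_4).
a = (0, -2, 4, 1)

Write a = (a_1, ..., a_4) in the standard basis. For each basis vector v_i, ℓ(v_i) = <v_i, a> is a linear equation in the a_j's. Collect the n equations into a matrix system V a = ℓ, where row i of V is v_i (expressed in the standard basis). Since V is invertible (lower-triangular with 1s on the diagonal, up to permutation), solve by back-substitution:
  V =
[[1, 0, 0, 0],
 [-1, 1, 0, 0],
 [0, 0, 0, 1],
 [0, -1, 1, 0]]
  V a = (0, -2, 1, 6)
Solving gives a = (0, -2, 4, 1).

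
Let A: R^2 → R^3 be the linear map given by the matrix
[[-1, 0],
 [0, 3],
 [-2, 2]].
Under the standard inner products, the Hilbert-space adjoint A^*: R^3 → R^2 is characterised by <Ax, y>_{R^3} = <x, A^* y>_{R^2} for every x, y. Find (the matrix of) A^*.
A^* = A^T =
[[-1, 0, -2],
 [0, 3, 2]]

For real matrices with standard dot products, the defining identity <Ax, y> = <x, A^* y> gives (Ax)^T y = x^T (A^*) y, i.e. x^T A^T y = x^T (A^*) y. Since this holds for all x, y, we must have A^* = A^T. Therefore
A^* =
[[-1, 0, -2],
 [0, 3, 2]].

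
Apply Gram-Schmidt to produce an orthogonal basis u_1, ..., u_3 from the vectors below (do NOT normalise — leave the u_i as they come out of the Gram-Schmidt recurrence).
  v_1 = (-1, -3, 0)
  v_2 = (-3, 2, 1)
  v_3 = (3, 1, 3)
Orthogonal basis:
  u_1 = (-1, -3, 0)
  u_2 = (-33/10, 11/10, 1)
  u_3 = (123/131, -41/131, 451/131)

Apply the Gram-Schmidt recurrence
  u_1 = v_1
  u_i = v_i − Σ_{j<i} ((v_i · u_j) / (u_j · u_j)) · u_j.

Step by step this gives:
  u_1 = (-1, -3, 0)
  u_2 = (-33/10, 11/10, 1)
  u_3 = (123/131, -41/131, 451/131)

Orthogonality check:
  u_2 · u_1 = 0 (should be 0)
  u_3 · u_1 = 0 (should be 0)
  u_3 · u_2 = 0 (should be 0)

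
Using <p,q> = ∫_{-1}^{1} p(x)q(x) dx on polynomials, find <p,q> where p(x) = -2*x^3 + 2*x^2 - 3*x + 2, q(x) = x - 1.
<p,q> = -122/15

Expand the product: p(x)·q(x) = -2*x^4 + 4*x^3 - 5*x^2 + 5*x - 2.
∫_{-1}^{1} of each monomial x^k gives [2/(k+1) if k even, 0 if k odd]. Integrating term-by-term (or equivalently evaluating the antiderivative F(x) = -2*x^5/5 + x^4 - 5*x^3/3 + 5*x^2/2 - 2*x at the endpoints):
  F(1) − F(−1) = -17/30 − (227/30) = -122/15.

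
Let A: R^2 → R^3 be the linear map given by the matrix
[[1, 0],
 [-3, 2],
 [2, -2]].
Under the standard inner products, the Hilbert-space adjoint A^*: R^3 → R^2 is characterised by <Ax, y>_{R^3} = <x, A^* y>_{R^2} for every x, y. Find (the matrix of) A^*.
A^* = A^T =
[[1, -3, 2],
 [0, 2, -2]]

For real matrices with standard dot products, the defining identity <Ax, y> = <x, A^* y> gives (Ax)^T y = x^T (A^*) y, i.e. x^T A^T y = x^T (A^*) y. Since this holds for all x, y, we must have A^* = A^T. Therefore
A^* =
[[1, -3, 2],
 [0, 2, -2]].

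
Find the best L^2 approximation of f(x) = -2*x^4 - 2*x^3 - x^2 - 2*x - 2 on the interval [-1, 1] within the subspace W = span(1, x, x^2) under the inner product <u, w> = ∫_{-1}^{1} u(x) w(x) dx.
g(x) = -19*x^2/7 - 16*x/5 - 64/35

The best approximation g ∈ W is the orthogonal projection of f onto W. Writing g = a_0 + a_1 x + a_2 x^2, the coefficients solve the normal equations G · a = b where
  G_{ij} = <φ_i, φ_j> and b_i = <f, φ_i>, with φ_0 = 1, φ_1 = x, φ_2 = x^2.
G =
  [2, 0, 2/3]
  [0, 2/3, 0]
  [2/3, 0, 2/5],
b = (-82/15, -32/15, -242/105).
Solving gives a_0 = -64/35, a_1 = -16/5, a_2 = -19/7, so
  g(x) = -19*x^2/7 - 16*x/5 - 64/35.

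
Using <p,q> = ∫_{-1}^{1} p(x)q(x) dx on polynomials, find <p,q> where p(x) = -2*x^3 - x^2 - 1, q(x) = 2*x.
<p,q> = -8/5

Expand the product: p(x)·q(x) = -4*x^4 - 2*x^3 - 2*x.
∫_{-1}^{1} of each monomial x^k gives [2/(k+1) if k even, 0 if k odd]. Integrating term-by-term (or equivalently evaluating the antiderivative F(x) = -4*x^5/5 - x^4/2 - x^2 at the endpoints):
  F(1) − F(−1) = -23/10 − (-7/10) = -8/5.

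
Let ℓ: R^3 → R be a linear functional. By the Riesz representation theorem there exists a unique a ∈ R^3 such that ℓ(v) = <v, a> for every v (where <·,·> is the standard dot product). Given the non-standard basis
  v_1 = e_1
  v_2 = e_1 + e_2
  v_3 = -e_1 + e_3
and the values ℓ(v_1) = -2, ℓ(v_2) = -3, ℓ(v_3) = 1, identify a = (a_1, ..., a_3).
a = (-2, -1, -1)

Write a = (a_1, ..., a_3) in the standard basis. For each basis vector v_i, ℓ(v_i) = <v_i, a> is a linear equation in the a_j's. Collect the n equations into a matrix system V a = ℓ, where row i of V is v_i (expressed in the standard basis). Since V is invertible (lower-triangular with 1s on the diagonal, up to permutation), solve by back-substitution:
  V =
[[1, 0, 0],
 [1, 1, 0],
 [-1, 0, 1]]
  V a = (-2, -3, 1)
Solving gives a = (-2, -1, -1).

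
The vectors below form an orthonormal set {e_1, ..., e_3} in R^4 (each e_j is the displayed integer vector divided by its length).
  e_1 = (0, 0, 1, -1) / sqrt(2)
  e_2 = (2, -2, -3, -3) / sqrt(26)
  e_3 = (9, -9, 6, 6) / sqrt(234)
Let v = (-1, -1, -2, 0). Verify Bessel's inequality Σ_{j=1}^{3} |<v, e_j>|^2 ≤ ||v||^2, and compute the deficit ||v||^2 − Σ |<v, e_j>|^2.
Σ |<v, e_j>|^2 = 4; ||v||^2 = 6; deficit = 2

Write each e_j = u_j / sqrt(<u_j, u_j>) where u_j is the displayed integer vector. Then <v, e_j> = <v, u_j> / sqrt(<u_j, u_j>), so |<v, e_j>|^2 = <v, u_j>^2 / <u_j, u_j>.
Coefficients: <v, e_1> = -2/sqrt(2), <v, e_2> = 6/sqrt(26), <v, e_3> = -12/sqrt(234).
Square and sum: Σ |<v, e_j>|^2 = 4.
Compute ||v||^2 = v·v = 6.
Deficit = 6 − 4 = 2 ≥ 0, confirming Bessel's inequality. (The deficit equals ||v − Σ <v,e_j> e_j||^2, the squared distance from v to span{e_j}.)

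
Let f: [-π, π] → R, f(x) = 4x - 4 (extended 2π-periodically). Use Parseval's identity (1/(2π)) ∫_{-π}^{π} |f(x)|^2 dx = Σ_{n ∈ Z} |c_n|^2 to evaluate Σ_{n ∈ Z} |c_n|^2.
Σ |c_n|^2 = 16π^2/3 + 16

Expand and integrate term by term over [-π, π]:
  ∫ (4x)^2 dx = 16·(2π^3/3); ∫ 2·4·(-4)·x dx = 0 (odd integrand); ∫ (-4)^2 dx = 16·2π.
So (1/(2π)) ∫_{-π}^{π} (4x - 4)^2 dx = 16π^2/3 + 16 = 16π^2/3 + 16.
Parseval ⇒ Σ |c_n|^2 = 16π^2/3 + 16.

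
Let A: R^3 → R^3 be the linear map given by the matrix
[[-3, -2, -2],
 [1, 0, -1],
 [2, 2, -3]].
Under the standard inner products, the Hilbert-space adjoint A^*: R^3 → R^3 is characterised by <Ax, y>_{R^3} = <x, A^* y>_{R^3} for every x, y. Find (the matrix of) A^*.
A^* = A^T =
[[-3, 1, 2],
 [-2, 0, 2],
 [-2, -1, -3]]

For real matrices with standard dot products, the defining identity <Ax, y> = <x, A^* y> gives (Ax)^T y = x^T (A^*) y, i.e. x^T A^T y = x^T (A^*) y. Since this holds for all x, y, we must have A^* = A^T. Therefore
A^* =
[[-3, 1, 2],
 [-2, 0, 2],
 [-2, -1, -3]].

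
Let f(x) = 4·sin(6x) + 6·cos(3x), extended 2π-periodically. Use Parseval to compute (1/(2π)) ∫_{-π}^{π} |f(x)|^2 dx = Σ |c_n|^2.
Σ |c_n|^2 = 26

Expand |f|^2 and use orthogonality of {sin(nx), cos(mx)} on [-π, π]:
  ∫_{-π}^{π} sin(nx)^2 dx = π, ∫ cos(mx)^2 dx = π, and cross terms integrate to 0.
So ∫_{-π}^{π} f(x)^2 dx = 4^2 · π + 6^2 · π = (16 + 36)π.
Divide by 2π: (16 + 36)/2 = 26.
By Parseval, this equals Σ |c_n|^2.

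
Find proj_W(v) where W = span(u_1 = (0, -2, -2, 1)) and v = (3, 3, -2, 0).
proj_W(v) = (0, 4/9, 4/9, -2/9)

Set up U = [u_1 | ... | u_1] ∈ R^(4×1). The projector onto W = col(U) is P = U (U^T U)^(-1) U^T.
Compute U^T U =
  [9],
and U^T v = (-2).
Solve U^T U · c = U^T v for the coefficients: c = (-2/9). The projection is proj_W(v) = U c.
Check: (v - proj_W(v)) · u_1 = 0  (should be 0).
Result: proj_W(v) = (0, 4/9, 4/9, -2/9).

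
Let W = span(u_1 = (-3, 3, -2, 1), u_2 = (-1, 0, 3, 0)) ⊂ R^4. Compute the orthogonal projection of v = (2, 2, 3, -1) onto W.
proj_W(v) = (7/221, -147/221, 518/221, -49/221)

Set up U = [u_1 | ... | u_2] ∈ R^(4×2). The projector onto W = col(U) is P = U (U^T U)^(-1) U^T.
Compute U^T U =
  [23, -3]
  [-3, 10],
and U^T v = (-7, 7).
Solve U^T U · c = U^T v for the coefficients: c = (-49/221, 140/221). The projection is proj_W(v) = U c.
Check: (v - proj_W(v)) · u_1 = 0  (should be 0).
Check: (v - proj_W(v)) · u_2 = 0  (should be 0).
Result: proj_W(v) = (7/221, -147/221, 518/221, -49/221).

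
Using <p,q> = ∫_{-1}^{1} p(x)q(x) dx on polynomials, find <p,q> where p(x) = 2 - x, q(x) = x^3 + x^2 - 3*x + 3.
<p,q> = 224/15

Expand the product: p(x)·q(x) = -x^4 + x^3 + 5*x^2 - 9*x + 6.
∫_{-1}^{1} of each monomial x^k gives [2/(k+1) if k even, 0 if k odd]. Integrating term-by-term (or equivalently evaluating the antiderivative F(x) = -x^5/5 + x^4/4 + 5*x^3/3 - 9*x^2/2 + 6*x at the endpoints):
  F(1) − F(−1) = 193/60 − (-703/60) = 224/15.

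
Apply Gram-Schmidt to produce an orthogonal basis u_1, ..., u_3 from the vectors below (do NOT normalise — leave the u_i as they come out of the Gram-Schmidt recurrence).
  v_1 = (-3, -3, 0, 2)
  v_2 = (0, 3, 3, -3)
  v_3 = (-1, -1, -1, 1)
Orthogonal basis:
  u_1 = (-3, -3, 0, 2)
  u_2 = (-45/22, 21/22, 3, -18/11)
  u_3 = (-14/41, 12/41, -15/41, -3/41)

Apply the Gram-Schmidt recurrence
  u_1 = v_1
  u_i = v_i − Σ_{j<i} ((v_i · u_j) / (u_j · u_j)) · u_j.

Step by step this gives:
  u_1 = (-3, -3, 0, 2)
  u_2 = (-45/22, 21/22, 3, -18/11)
  u_3 = (-14/41, 12/41, -15/41, -3/41)

Orthogonality check:
  u_2 · u_1 = 0 (should be 0)
  u_3 · u_1 = 0 (should be 0)
  u_3 · u_2 = 0 (should be 0)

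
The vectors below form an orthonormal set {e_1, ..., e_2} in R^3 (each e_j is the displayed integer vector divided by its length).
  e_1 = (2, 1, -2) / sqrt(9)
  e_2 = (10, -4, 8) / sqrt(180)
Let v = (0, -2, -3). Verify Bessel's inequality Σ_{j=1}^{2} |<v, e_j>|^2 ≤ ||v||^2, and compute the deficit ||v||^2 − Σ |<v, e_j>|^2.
Σ |<v, e_j>|^2 = 16/5; ||v||^2 = 13; deficit = 49/5

Write each e_j = u_j / sqrt(<u_j, u_j>) where u_j is the displayed integer vector. Then <v, e_j> = <v, u_j> / sqrt(<u_j, u_j>), so |<v, e_j>|^2 = <v, u_j>^2 / <u_j, u_j>.
Coefficients: <v, e_1> = 4/sqrt(9), <v, e_2> = -16/sqrt(180).
Square and sum: Σ |<v, e_j>|^2 = 16/5.
Compute ||v||^2 = v·v = 13.
Deficit = 13 − 16/5 = 49/5 ≥ 0, confirming Bessel's inequality. (The deficit equals ||v − Σ <v,e_j> e_j||^2, the squared distance from v to span{e_j}.)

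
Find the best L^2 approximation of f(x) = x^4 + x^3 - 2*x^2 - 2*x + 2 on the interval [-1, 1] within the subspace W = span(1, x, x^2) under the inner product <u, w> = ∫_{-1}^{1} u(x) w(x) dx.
g(x) = -8*x^2/7 - 7*x/5 + 67/35

The best approximation g ∈ W is the orthogonal projection of f onto W. Writing g = a_0 + a_1 x + a_2 x^2, the coefficients solve the normal equations G · a = b where
  G_{ij} = <φ_i, φ_j> and b_i = <f, φ_i>, with φ_0 = 1, φ_1 = x, φ_2 = x^2.
G =
  [2, 0, 2/3]
  [0, 2/3, 0]
  [2/3, 0, 2/5],
b = (46/15, -14/15, 86/105).
Solving gives a_0 = 67/35, a_1 = -7/5, a_2 = -8/7, so
  g(x) = -8*x^2/7 - 7*x/5 + 67/35.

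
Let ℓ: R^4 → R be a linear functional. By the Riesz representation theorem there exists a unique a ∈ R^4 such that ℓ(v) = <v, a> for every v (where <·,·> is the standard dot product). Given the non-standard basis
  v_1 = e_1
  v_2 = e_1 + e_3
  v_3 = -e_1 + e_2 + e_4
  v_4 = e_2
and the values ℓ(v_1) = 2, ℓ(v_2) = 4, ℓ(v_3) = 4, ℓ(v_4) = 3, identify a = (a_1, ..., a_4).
a = (2, 3, 2, 3)

Write a = (a_1, ..., a_4) in the standard basis. For each basis vector v_i, ℓ(v_i) = <v_i, a> is a linear equation in the a_j's. Collect the n equations into a matrix system V a = ℓ, where row i of V is v_i (expressed in the standard basis). Since V is invertible (lower-triangular with 1s on the diagonal, up to permutation), solve by back-substitution:
  V =
[[1, 0, 0, 0],
 [1, 0, 1, 0],
 [-1, 1, 0, 1],
 [0, 1, 0, 0]]
  V a = (2, 4, 4, 3)
Solving gives a = (2, 3, 2, 3).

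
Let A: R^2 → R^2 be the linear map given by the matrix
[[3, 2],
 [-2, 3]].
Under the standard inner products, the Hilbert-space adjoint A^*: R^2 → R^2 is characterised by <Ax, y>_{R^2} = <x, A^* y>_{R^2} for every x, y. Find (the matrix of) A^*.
A^* = A^T =
[[3, -2],
 [2, 3]]

For real matrices with standard dot products, the defining identity <Ax, y> = <x, A^* y> gives (Ax)^T y = x^T (A^*) y, i.e. x^T A^T y = x^T (A^*) y. Since this holds for all x, y, we must have A^* = A^T. Therefore
A^* =
[[3, -2],
 [2, 3]].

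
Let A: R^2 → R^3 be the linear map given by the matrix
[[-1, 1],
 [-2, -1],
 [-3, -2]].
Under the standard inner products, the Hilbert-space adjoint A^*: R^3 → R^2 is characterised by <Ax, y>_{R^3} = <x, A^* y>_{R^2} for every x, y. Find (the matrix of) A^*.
A^* = A^T =
[[-1, -2, -3],
 [1, -1, -2]]

For real matrices with standard dot products, the defining identity <Ax, y> = <x, A^* y> gives (Ax)^T y = x^T (A^*) y, i.e. x^T A^T y = x^T (A^*) y. Since this holds for all x, y, we must have A^* = A^T. Therefore
A^* =
[[-1, -2, -3],
 [1, -1, -2]].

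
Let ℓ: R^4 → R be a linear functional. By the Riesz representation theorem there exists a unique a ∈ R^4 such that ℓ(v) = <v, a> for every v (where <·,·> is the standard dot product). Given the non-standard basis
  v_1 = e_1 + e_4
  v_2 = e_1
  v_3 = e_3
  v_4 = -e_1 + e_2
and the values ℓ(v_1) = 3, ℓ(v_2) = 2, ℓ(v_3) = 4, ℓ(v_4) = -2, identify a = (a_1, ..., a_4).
a = (2, 0, 4, 1)

Write a = (a_1, ..., a_4) in the standard basis. For each basis vector v_i, ℓ(v_i) = <v_i, a> is a linear equation in the a_j's. Collect the n equations into a matrix system V a = ℓ, where row i of V is v_i (expressed in the standard basis). Since V is invertible (lower-triangular with 1s on the diagonal, up to permutation), solve by back-substitution:
  V =
[[1, 0, 0, 1],
 [1, 0, 0, 0],
 [0, 0, 1, 0],
 [-1, 1, 0, 0]]
  V a = (3, 2, 4, -2)
Solving gives a = (2, 0, 4, 1).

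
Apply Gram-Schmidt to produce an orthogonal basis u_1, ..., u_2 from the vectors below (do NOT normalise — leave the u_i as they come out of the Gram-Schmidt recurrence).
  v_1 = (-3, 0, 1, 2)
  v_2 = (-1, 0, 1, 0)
Orthogonal basis:
  u_1 = (-3, 0, 1, 2)
  u_2 = (-1/7, 0, 5/7, -4/7)

Apply the Gram-Schmidt recurrence
  u_1 = v_1
  u_i = v_i − Σ_{j<i} ((v_i · u_j) / (u_j · u_j)) · u_j.

Step by step this gives:
  u_1 = (-3, 0, 1, 2)
  u_2 = (-1/7, 0, 5/7, -4/7)

Orthogonality check:
  u_2 · u_1 = 0 (should be 0)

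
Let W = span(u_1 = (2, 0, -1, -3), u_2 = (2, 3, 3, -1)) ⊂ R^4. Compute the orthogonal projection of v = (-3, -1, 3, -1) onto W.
proj_W(v) = (-104/153, 19/51, 128/153, 194/153)

Set up U = [u_1 | ... | u_2] ∈ R^(4×2). The projector onto W = col(U) is P = U (U^T U)^(-1) U^T.
Compute U^T U =
  [14, 4]
  [4, 23],
and U^T v = (-6, 1).
Solve U^T U · c = U^T v for the coefficients: c = (-71/153, 19/153). The projection is proj_W(v) = U c.
Check: (v - proj_W(v)) · u_1 = 0  (should be 0).
Check: (v - proj_W(v)) · u_2 = 0  (should be 0).
Result: proj_W(v) = (-104/153, 19/51, 128/153, 194/153).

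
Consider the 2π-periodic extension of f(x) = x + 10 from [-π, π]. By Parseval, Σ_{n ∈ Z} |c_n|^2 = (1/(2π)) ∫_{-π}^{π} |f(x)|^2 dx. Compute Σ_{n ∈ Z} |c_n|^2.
Σ |c_n|^2 = π^2/3 + 100

Expand and integrate term by term over [-π, π]:
  ∫ (x)^2 dx = 1·(2π^3/3); ∫ 2·1·(10)·x dx = 0 (odd integrand); ∫ 10^2 dx = 100·2π.
So (1/(2π)) ∫_{-π}^{π} (x + 10)^2 dx = 1π^2/3 + 100 = π^2/3 + 100.
Parseval ⇒ Σ |c_n|^2 = π^2/3 + 100.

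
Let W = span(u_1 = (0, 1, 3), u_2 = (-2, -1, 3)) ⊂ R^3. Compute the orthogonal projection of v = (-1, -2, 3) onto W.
proj_W(v) = (-37/19, -20/19, 51/19)

Set up U = [u_1 | ... | u_2] ∈ R^(3×2). The projector onto W = col(U) is P = U (U^T U)^(-1) U^T.
Compute U^T U =
  [10, 8]
  [8, 14],
and U^T v = (7, 13).
Solve U^T U · c = U^T v for the coefficients: c = (-3/38, 37/38). The projection is proj_W(v) = U c.
Check: (v - proj_W(v)) · u_1 = 0  (should be 0).
Check: (v - proj_W(v)) · u_2 = 0  (should be 0).
Result: proj_W(v) = (-37/19, -20/19, 51/19).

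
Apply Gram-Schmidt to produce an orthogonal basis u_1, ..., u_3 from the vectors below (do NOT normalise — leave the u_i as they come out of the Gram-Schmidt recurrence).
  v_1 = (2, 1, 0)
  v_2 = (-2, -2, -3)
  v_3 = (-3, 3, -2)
Orthogonal basis:
  u_1 = (2, 1, 0)
  u_2 = (2/5, -4/5, -3)
  u_3 = (-93/49, 186/49, -62/49)

Apply the Gram-Schmidt recurrence
  u_1 = v_1
  u_i = v_i − Σ_{j<i} ((v_i · u_j) / (u_j · u_j)) · u_j.

Step by step this gives:
  u_1 = (2, 1, 0)
  u_2 = (2/5, -4/5, -3)
  u_3 = (-93/49, 186/49, -62/49)

Orthogonality check:
  u_2 · u_1 = 0 (should be 0)
  u_3 · u_1 = 0 (should be 0)
  u_3 · u_2 = 0 (should be 0)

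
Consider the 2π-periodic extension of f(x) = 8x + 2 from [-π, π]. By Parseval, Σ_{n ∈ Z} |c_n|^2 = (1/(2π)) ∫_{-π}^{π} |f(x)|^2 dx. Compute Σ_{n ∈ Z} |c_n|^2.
Σ |c_n|^2 = 64π^2/3 + 4

Expand and integrate term by term over [-π, π]:
  ∫ (8x)^2 dx = 64·(2π^3/3); ∫ 2·8·(2)·x dx = 0 (odd integrand); ∫ 2^2 dx = 4·2π.
So (1/(2π)) ∫_{-π}^{π} (8x + 2)^2 dx = 64π^2/3 + 4 = 64π^2/3 + 4.
Parseval ⇒ Σ |c_n|^2 = 64π^2/3 + 4.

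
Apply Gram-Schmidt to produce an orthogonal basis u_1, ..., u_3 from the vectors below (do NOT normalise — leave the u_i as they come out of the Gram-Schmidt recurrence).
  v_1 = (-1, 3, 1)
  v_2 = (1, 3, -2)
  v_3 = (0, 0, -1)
Orthogonal basis:
  u_1 = (-1, 3, 1)
  u_2 = (17/11, 15/11, -28/11)
  u_3 = (-27/59, -3/59, -18/59)

Apply the Gram-Schmidt recurrence
  u_1 = v_1
  u_i = v_i − Σ_{j<i} ((v_i · u_j) / (u_j · u_j)) · u_j.

Step by step this gives:
  u_1 = (-1, 3, 1)
  u_2 = (17/11, 15/11, -28/11)
  u_3 = (-27/59, -3/59, -18/59)

Orthogonality check:
  u_2 · u_1 = 0 (should be 0)
  u_3 · u_1 = 0 (should be 0)
  u_3 · u_2 = 0 (should be 0)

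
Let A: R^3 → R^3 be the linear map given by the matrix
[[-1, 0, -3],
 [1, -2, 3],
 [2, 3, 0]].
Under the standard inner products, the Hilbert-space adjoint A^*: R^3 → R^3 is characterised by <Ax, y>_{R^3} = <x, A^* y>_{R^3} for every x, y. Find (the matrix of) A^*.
A^* = A^T =
[[-1, 1, 2],
 [0, -2, 3],
 [-3, 3, 0]]

For real matrices with standard dot products, the defining identity <Ax, y> = <x, A^* y> gives (Ax)^T y = x^T (A^*) y, i.e. x^T A^T y = x^T (A^*) y. Since this holds for all x, y, we must have A^* = A^T. Therefore
A^* =
[[-1, 1, 2],
 [0, -2, 3],
 [-3, 3, 0]].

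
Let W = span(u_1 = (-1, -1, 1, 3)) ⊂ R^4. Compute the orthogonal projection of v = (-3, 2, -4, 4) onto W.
proj_W(v) = (-3/4, -3/4, 3/4, 9/4)

Set up U = [u_1 | ... | u_1] ∈ R^(4×1). The projector onto W = col(U) is P = U (U^T U)^(-1) U^T.
Compute U^T U =
  [12],
and U^T v = (9).
Solve U^T U · c = U^T v for the coefficients: c = (3/4). The projection is proj_W(v) = U c.
Check: (v - proj_W(v)) · u_1 = 0  (should be 0).
Result: proj_W(v) = (-3/4, -3/4, 3/4, 9/4).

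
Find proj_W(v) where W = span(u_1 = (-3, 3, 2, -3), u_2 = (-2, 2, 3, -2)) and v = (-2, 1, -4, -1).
proj_W(v) = (-4/3, 4/3, -4, -4/3)

Set up U = [u_1 | ... | u_2] ∈ R^(4×2). The projector onto W = col(U) is P = U (U^T U)^(-1) U^T.
Compute U^T U =
  [31, 24]
  [24, 21],
and U^T v = (4, -4).
Solve U^T U · c = U^T v for the coefficients: c = (12/5, -44/15). The projection is proj_W(v) = U c.
Check: (v - proj_W(v)) · u_1 = 0  (should be 0).
Check: (v - proj_W(v)) · u_2 = 0  (should be 0).
Result: proj_W(v) = (-4/3, 4/3, -4, -4/3).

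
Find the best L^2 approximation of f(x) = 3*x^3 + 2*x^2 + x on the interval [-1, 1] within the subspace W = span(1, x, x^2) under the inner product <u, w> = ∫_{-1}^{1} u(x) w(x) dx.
g(x) = 2*x^2 + 14*x/5

The best approximation g ∈ W is the orthogonal projection of f onto W. Writing g = a_0 + a_1 x + a_2 x^2, the coefficients solve the normal equations G · a = b where
  G_{ij} = <φ_i, φ_j> and b_i = <f, φ_i>, with φ_0 = 1, φ_1 = x, φ_2 = x^2.
G =
  [2, 0, 2/3]
  [0, 2/3, 0]
  [2/3, 0, 2/5],
b = (4/3, 28/15, 4/5).
Solving gives a_0 = 0, a_1 = 14/5, a_2 = 2, so
  g(x) = 2*x^2 + 14*x/5.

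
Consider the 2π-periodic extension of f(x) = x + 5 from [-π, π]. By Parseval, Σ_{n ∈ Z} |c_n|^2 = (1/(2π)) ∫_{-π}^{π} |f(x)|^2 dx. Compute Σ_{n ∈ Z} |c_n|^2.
Σ |c_n|^2 = π^2/3 + 25

Expand and integrate term by term over [-π, π]:
  ∫ (x)^2 dx = 1·(2π^3/3); ∫ 2·1·(5)·x dx = 0 (odd integrand); ∫ 5^2 dx = 25·2π.
So (1/(2π)) ∫_{-π}^{π} (x + 5)^2 dx = 1π^2/3 + 25 = π^2/3 + 25.
Parseval ⇒ Σ |c_n|^2 = π^2/3 + 25.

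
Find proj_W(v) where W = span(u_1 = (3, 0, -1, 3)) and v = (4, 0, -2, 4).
proj_W(v) = (78/19, 0, -26/19, 78/19)

Set up U = [u_1 | ... | u_1] ∈ R^(4×1). The projector onto W = col(U) is P = U (U^T U)^(-1) U^T.
Compute U^T U =
  [19],
and U^T v = (26).
Solve U^T U · c = U^T v for the coefficients: c = (26/19). The projection is proj_W(v) = U c.
Check: (v - proj_W(v)) · u_1 = 0  (should be 0).
Result: proj_W(v) = (78/19, 0, -26/19, 78/19).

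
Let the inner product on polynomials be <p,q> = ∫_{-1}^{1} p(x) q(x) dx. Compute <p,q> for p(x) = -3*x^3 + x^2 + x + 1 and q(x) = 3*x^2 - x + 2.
<p,q> = 136/15

Expand the product: p(x)·q(x) = -9*x^5 + 6*x^4 - 4*x^3 + 4*x^2 + x + 2.
∫_{-1}^{1} of each monomial x^k gives [2/(k+1) if k even, 0 if k odd]. Integrating term-by-term (or equivalently evaluating the antiderivative F(x) = -3*x^6/2 + 6*x^5/5 - x^4 + 4*x^3/3 + x^2/2 + 2*x at the endpoints):
  F(1) − F(−1) = 38/15 − (-98/15) = 136/15.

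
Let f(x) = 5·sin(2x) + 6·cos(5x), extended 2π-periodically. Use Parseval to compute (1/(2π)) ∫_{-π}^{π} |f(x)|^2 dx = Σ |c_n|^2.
Σ |c_n|^2 = 61/2

Expand |f|^2 and use orthogonality of {sin(nx), cos(mx)} on [-π, π]:
  ∫_{-π}^{π} sin(nx)^2 dx = π, ∫ cos(mx)^2 dx = π, and cross terms integrate to 0.
So ∫_{-π}^{π} f(x)^2 dx = 5^2 · π + 6^2 · π = (25 + 36)π.
Divide by 2π: (25 + 36)/2 = 61/2.
By Parseval, this equals Σ |c_n|^2.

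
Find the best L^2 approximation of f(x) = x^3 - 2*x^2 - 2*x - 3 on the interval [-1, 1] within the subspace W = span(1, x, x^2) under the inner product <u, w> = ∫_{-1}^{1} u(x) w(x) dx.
g(x) = -2*x^2 - 7*x/5 - 3

The best approximation g ∈ W is the orthogonal projection of f onto W. Writing g = a_0 + a_1 x + a_2 x^2, the coefficients solve the normal equations G · a = b where
  G_{ij} = <φ_i, φ_j> and b_i = <f, φ_i>, with φ_0 = 1, φ_1 = x, φ_2 = x^2.
G =
  [2, 0, 2/3]
  [0, 2/3, 0]
  [2/3, 0, 2/5],
b = (-22/3, -14/15, -14/5).
Solving gives a_0 = -3, a_1 = -7/5, a_2 = -2, so
  g(x) = -2*x^2 - 7*x/5 - 3.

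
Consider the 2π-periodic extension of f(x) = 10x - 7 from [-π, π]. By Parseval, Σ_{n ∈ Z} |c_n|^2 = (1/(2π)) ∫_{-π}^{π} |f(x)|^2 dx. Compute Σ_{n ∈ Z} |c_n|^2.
Σ |c_n|^2 = 100π^2/3 + 49

Expand and integrate term by term over [-π, π]:
  ∫ (10x)^2 dx = 100·(2π^3/3); ∫ 2·10·(-7)·x dx = 0 (odd integrand); ∫ (-7)^2 dx = 49·2π.
So (1/(2π)) ∫_{-π}^{π} (10x - 7)^2 dx = 100π^2/3 + 49 = 100π^2/3 + 49.
Parseval ⇒ Σ |c_n|^2 = 100π^2/3 + 49.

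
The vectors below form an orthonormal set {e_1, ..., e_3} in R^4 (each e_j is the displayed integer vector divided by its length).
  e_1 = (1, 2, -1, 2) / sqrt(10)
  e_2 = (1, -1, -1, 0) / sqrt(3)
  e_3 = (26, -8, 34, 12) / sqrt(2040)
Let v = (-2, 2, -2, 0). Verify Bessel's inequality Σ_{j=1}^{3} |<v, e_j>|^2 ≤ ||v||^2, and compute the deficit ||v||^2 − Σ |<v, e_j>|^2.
Σ |<v, e_j>|^2 = 12; ||v||^2 = 12; deficit = 0

Write each e_j = u_j / sqrt(<u_j, u_j>) where u_j is the displayed integer vector. Then <v, e_j> = <v, u_j> / sqrt(<u_j, u_j>), so |<v, e_j>|^2 = <v, u_j>^2 / <u_j, u_j>.
Coefficients: <v, e_1> = 4/sqrt(10), <v, e_2> = -2/sqrt(3), <v, e_3> = -136/sqrt(2040).
Square and sum: Σ |<v, e_j>|^2 = 12.
Compute ||v||^2 = v·v = 12.
Deficit = 12 − 12 = 0 ≥ 0, confirming Bessel's inequality. (The deficit equals ||v − Σ <v,e_j> e_j||^2, the squared distance from v to span{e_j}.)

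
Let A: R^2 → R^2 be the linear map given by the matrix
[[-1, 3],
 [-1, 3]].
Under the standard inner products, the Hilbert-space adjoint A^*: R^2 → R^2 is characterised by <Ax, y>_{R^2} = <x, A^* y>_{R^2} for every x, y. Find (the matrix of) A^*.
A^* = A^T =
[[-1, -1],
 [3, 3]]

For real matrices with standard dot products, the defining identity <Ax, y> = <x, A^* y> gives (Ax)^T y = x^T (A^*) y, i.e. x^T A^T y = x^T (A^*) y. Since this holds for all x, y, we must have A^* = A^T. Therefore
A^* =
[[-1, -1],
 [3, 3]].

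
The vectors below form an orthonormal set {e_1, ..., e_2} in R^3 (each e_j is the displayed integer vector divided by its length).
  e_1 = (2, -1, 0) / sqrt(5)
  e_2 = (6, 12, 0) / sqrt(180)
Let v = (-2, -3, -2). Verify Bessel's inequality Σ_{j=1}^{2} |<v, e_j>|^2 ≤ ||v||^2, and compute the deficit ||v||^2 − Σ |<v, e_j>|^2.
Σ |<v, e_j>|^2 = 13; ||v||^2 = 17; deficit = 4

Write each e_j = u_j / sqrt(<u_j, u_j>) where u_j is the displayed integer vector. Then <v, e_j> = <v, u_j> / sqrt(<u_j, u_j>), so |<v, e_j>|^2 = <v, u_j>^2 / <u_j, u_j>.
Coefficients: <v, e_1> = -1/sqrt(5), <v, e_2> = -48/sqrt(180).
Square and sum: Σ |<v, e_j>|^2 = 13.
Compute ||v||^2 = v·v = 17.
Deficit = 17 − 13 = 4 ≥ 0, confirming Bessel's inequality. (The deficit equals ||v − Σ <v,e_j> e_j||^2, the squared distance from v to span{e_j}.)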